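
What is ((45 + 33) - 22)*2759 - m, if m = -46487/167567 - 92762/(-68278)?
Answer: 883844733482418/5720569813 ≈ 1.5450e+5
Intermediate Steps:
m = 6184905334/5720569813 (m = -46487*1/167567 - 92762*(-1/68278) = -46487/167567 + 46381/34139 = 6184905334/5720569813 ≈ 1.0812)
((45 + 33) - 22)*2759 - m = ((45 + 33) - 22)*2759 - 1*6184905334/5720569813 = (78 - 22)*2759 - 6184905334/5720569813 = 56*2759 - 6184905334/5720569813 = 154504 - 6184905334/5720569813 = 883844733482418/5720569813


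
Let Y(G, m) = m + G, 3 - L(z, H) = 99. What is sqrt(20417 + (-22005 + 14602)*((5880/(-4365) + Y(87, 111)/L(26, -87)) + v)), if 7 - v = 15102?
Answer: sqrt(151469166348867)/1164 ≈ 10573.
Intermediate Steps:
v = -15095 (v = 7 - 1*15102 = 7 - 15102 = -15095)
L(z, H) = -96 (L(z, H) = 3 - 1*99 = 3 - 99 = -96)
Y(G, m) = G + m
sqrt(20417 + (-22005 + 14602)*((5880/(-4365) + Y(87, 111)/L(26, -87)) + v)) = sqrt(20417 + (-22005 + 14602)*((5880/(-4365) + (87 + 111)/(-96)) - 15095)) = sqrt(20417 - 7403*((5880*(-1/4365) + 198*(-1/96)) - 15095)) = sqrt(20417 - 7403*((-392/291 - 33/16) - 15095)) = sqrt(20417 - 7403*(-15875/4656 - 15095)) = sqrt(20417 - 7403*(-70298195/4656)) = sqrt(20417 + 520417537585/4656) = sqrt(520512599137/4656) = sqrt(151469166348867)/1164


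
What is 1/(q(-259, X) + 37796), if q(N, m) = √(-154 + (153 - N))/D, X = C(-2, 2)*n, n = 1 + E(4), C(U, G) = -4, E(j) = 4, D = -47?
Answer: 41745682/1577819796743 + 47*√258/3155639593486 ≈ 2.6458e-5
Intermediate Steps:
n = 5 (n = 1 + 4 = 5)
X = -20 (X = -4*5 = -20)
q(N, m) = -√(-1 - N)/47 (q(N, m) = √(-154 + (153 - N))/(-47) = √(-1 - N)*(-1/47) = -√(-1 - N)/47)
1/(q(-259, X) + 37796) = 1/(-√(-1 - 1*(-259))/47 + 37796) = 1/(-√(-1 + 259)/47 + 37796) = 1/(-√258/47 + 37796) = 1/(37796 - √258/47)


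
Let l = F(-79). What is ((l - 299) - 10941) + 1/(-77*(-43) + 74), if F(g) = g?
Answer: -38314814/3385 ≈ -11319.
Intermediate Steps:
l = -79
((l - 299) - 10941) + 1/(-77*(-43) + 74) = ((-79 - 299) - 10941) + 1/(-77*(-43) + 74) = (-378 - 10941) + 1/(3311 + 74) = -11319 + 1/3385 = -38314814/3385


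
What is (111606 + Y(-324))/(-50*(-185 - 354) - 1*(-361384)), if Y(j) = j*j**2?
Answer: -16950309/194167 ≈ -87.298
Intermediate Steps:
Y(j) = j**3
(111606 + Y(-324))/(-50*(-185 - 354) - 1*(-361384)) = (111606 + (-324)**3)/(-50*(-185 - 354) - 1*(-361384)) = (111606 - 34012224)/(-50*(-539) + 361384) = -33900618/(26950 + 361384) = -33900618/388334 = -33900618*1/388334 = -16950309/194167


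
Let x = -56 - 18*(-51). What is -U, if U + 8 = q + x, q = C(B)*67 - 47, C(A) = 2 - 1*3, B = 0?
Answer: -740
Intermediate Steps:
C(A) = -1 (C(A) = 2 - 3 = -1)
x = 862 (x = -56 + 918 = 862)
q = -114 (q = -1*67 - 47 = -67 - 47 = -114)
U = 740 (U = -8 + (-114 + 862) = -8 + 748 = 740)
-U = -1*740 = -740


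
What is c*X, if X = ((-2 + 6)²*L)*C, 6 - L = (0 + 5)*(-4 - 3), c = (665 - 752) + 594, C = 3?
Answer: 997776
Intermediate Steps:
c = 507 (c = -87 + 594 = 507)
L = 41 (L = 6 - (0 + 5)*(-4 - 3) = 6 - 5*(-7) = 6 - 1*(-35) = 6 + 35 = 41)
X = 1968 (X = ((-2 + 6)²*41)*3 = (4²*41)*3 = (16*41)*3 = 656*3 = 1968)
c*X = 507*1968 = 997776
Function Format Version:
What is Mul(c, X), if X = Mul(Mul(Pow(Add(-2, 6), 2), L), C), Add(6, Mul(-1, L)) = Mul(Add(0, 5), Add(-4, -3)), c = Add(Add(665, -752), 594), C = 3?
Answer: 997776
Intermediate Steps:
c = 507 (c = Add(-87, 594) = 507)
L = 41 (L = Add(6, Mul(-1, Mul(Add(0, 5), Add(-4, -3)))) = Add(6, Mul(-1, Mul(5, -7))) = Add(6, Mul(-1, -35)) = Add(6, 35) = 41)
X = 1968 (X = Mul(Mul(Pow(Add(-2, 6), 2), 41), 3) = Mul(Mul(Pow(4, 2), 41), 3) = Mul(Mul(16, 41), 3) = Mul(656, 3) = 1968)
Mul(c, X) = Mul(507, 1968) = 997776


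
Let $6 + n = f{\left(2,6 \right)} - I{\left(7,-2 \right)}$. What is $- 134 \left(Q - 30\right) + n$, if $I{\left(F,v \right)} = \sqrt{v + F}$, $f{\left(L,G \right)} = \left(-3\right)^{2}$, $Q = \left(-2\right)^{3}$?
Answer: $5095 - \sqrt{5} \approx 5092.8$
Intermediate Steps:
$Q = -8$
$f{\left(L,G \right)} = 9$
$I{\left(F,v \right)} = \sqrt{F + v}$
$n = 3 - \sqrt{5}$ ($n = -6 + \left(9 - \sqrt{7 - 2}\right) = -6 + \left(9 - \sqrt{5}\right) = 3 - \sqrt{5} \approx 0.76393$)
$- 134 \left(Q - 30\right) + n = - 134 \left(-8 - 30\right) + \left(3 - \sqrt{5}\right) = \left(-134\right) \left(-38\right) + \left(3 - \sqrt{5}\right) = 5092 + \left(3 - \sqrt{5}\right) = 5095 - \sqrt{5}$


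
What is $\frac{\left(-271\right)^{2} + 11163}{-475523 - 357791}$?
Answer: $- \frac{42302}{416657} \approx -0.10153$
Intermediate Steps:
$\frac{\left(-271\right)^{2} + 11163}{-475523 - 357791} = \frac{73441 + 11163}{-833314} = 84604 \left(- \frac{1}{833314}\right) = - \frac{42302}{416657}$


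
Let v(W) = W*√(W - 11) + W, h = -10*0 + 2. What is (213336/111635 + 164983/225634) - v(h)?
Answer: 16176429049/25188651590 - 6*I ≈ 0.64221 - 6.0*I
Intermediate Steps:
h = 2 (h = 0 + 2 = 2)
v(W) = W + W*√(-11 + W) (v(W) = W*√(-11 + W) + W = W + W*√(-11 + W))
(213336/111635 + 164983/225634) - v(h) = (213336/111635 + 164983/225634) - 2*(1 + √(-11 + 2)) = (213336*(1/111635) + 164983*(1/225634)) - 2*(1 + √(-9)) = (213336/111635 + 164983/225634) - 2*(1 + 3*I) = 66553732229/25188651590 - (2 + 6*I) = 66553732229/25188651590 + (-2 - 6*I) = 16176429049/25188651590 - 6*I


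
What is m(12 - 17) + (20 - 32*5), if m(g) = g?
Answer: -145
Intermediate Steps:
m(12 - 17) + (20 - 32*5) = (12 - 17) + (20 - 32*5) = -5 + (20 - 160) = -5 - 140 = -145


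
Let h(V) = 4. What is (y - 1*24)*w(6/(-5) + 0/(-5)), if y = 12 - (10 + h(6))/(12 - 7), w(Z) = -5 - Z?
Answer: 1406/25 ≈ 56.240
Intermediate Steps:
y = 46/5 (y = 12 - (10 + 4)/(12 - 7) = 12 - 14/5 = 46/5 ≈ 9.2000)
(y - 1*24)*w(6/(-5) + 0/(-5)) = (46/5 - 1*24)*(-5 - (6/(-5) + 0/(-5))) = (46/5 - 24)*(-5 - (6*(-1/5) + 0*(-1/5))) = -74*(-5 - (-6/5 + 0))/5 = -74*(-5 - 1*(-6/5))/5 = -74*(-5 + 6/5)/5 = -74/5*(-19/5) = 1406/25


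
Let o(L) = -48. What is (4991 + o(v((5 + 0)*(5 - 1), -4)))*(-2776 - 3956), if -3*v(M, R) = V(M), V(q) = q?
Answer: -33276276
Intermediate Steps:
v(M, R) = -M/3
(4991 + o(v((5 + 0)*(5 - 1), -4)))*(-2776 - 3956) = (4991 - 48)*(-2776 - 3956) = 4943*(-6732) = -33276276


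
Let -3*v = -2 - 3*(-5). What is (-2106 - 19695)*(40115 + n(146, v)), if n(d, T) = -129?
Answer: -871734786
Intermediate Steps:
v = -13/3 (v = -(-2 - 3*(-5))/3 = -(-2 + 15)/3 = -⅓*13 = -13/3 ≈ -4.3333)
(-2106 - 19695)*(40115 + n(146, v)) = (-2106 - 19695)*(40115 - 129) = -21801*39986 = -871734786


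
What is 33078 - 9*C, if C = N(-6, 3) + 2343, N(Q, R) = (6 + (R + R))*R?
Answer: 11667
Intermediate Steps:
N(Q, R) = R*(6 + 2*R) (N(Q, R) = (6 + 2*R)*R = R*(6 + 2*R))
C = 2379 (C = 2*3*(3 + 3) + 2343 = 2*3*6 + 2343 = 36 + 2343 = 2379)
33078 - 9*C = 33078 - 9*2379 = 33078 - 1*21411 = 33078 - 21411 = 11667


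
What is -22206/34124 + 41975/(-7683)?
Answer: -801481799/131087346 ≈ -6.1141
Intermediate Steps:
-22206/34124 + 41975/(-7683) = -22206*1/34124 + 41975*(-1/7683) = -11103/17062 - 41975/7683 = -801481799/131087346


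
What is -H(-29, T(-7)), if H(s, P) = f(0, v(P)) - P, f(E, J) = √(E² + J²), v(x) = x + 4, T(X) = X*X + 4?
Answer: -4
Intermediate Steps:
T(X) = 4 + X² (T(X) = X² + 4 = 4 + X²)
v(x) = 4 + x
H(s, P) = √((4 + P)²) - P (H(s, P) = √(0² + (4 + P)²) - P = √(0 + (4 + P)²) - P = √((4 + P)²) - P)
-H(-29, T(-7)) = -(√((4 + (4 + (-7)²))²) - (4 + (-7)²)) = -(√((4 + (4 + 49))²) - (4 + 49)) = -(√((4 + 53)²) - 1*53) = -(√(57²) - 53) = -(√3249 - 53) = -(57 - 53) = -1*4 = -4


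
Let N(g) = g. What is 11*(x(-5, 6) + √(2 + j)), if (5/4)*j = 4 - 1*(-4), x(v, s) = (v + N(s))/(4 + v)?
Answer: -11 + 11*√210/5 ≈ 20.881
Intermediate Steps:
x(v, s) = (s + v)/(4 + v) (x(v, s) = (v + s)/(4 + v) = (s + v)/(4 + v))
j = 32/5 (j = 4*(4 - 1*(-4))/5 = 4*(4 + 4)/5 = (⅘)*8 = 32/5 ≈ 6.4000)
11*(x(-5, 6) + √(2 + j)) = 11*((6 - 5)/(4 - 5) + √(2 + 32/5)) = 11*(1/(-1) + √(42/5)) = 11*(-1*1 + √210/5) = 11*(-1 + √210/5) = -11 + 11*√210/5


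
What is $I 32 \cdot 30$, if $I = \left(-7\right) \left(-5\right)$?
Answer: $33600$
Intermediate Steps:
$I = 35$
$I 32 \cdot 30 = 35 \cdot 32 \cdot 30 = 1120 \cdot 30 = 33600$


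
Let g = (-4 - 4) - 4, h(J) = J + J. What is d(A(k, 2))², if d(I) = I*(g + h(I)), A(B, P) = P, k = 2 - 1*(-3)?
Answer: 256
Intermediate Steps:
k = 5 (k = 2 + 3 = 5)
h(J) = 2*J
g = -12 (g = -8 - 4 = -12)
d(I) = I*(-12 + 2*I)
d(A(k, 2))² = (2*2*(-6 + 2))² = (2*2*(-4))² = (-16)² = 256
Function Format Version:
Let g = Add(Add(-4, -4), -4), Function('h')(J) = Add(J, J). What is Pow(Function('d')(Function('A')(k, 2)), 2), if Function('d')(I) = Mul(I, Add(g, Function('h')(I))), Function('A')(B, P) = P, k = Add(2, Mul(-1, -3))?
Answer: 256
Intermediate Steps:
k = 5 (k = Add(2, 3) = 5)
Function('h')(J) = Mul(2, J)
g = -12 (g = Add(-8, -4) = -12)
Function('d')(I) = Mul(I, Add(-12, Mul(2, I)))
Pow(Function('d')(Function('A')(k, 2)), 2) = Pow(Mul(2, 2, Add(-6, 2)), 2) = Pow(Mul(2, 2, -4), 2) = Pow(-16, 2) = 256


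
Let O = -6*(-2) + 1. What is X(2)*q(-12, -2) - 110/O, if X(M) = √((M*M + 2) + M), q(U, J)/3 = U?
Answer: -110/13 - 72*√2 ≈ -110.28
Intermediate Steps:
O = 13 (O = 12 + 1 = 13)
q(U, J) = 3*U
X(M) = √(2 + M + M²) (X(M) = √((M² + 2) + M) = √((2 + M²) + M) = √(2 + M + M²))
X(2)*q(-12, -2) - 110/O = √(2 + 2 + 2²)*(3*(-12)) - 110/13 = √(2 + 2 + 4)*(-36) - 110*1/13 = √8*(-36) - 110/13 = (2*√2)*(-36) - 110/13 = -72*√2 - 110/13 = -110/13 - 72*√2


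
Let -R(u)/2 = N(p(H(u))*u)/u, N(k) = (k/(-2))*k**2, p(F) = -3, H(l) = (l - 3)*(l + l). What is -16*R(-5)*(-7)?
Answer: -75600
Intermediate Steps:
H(l) = 2*l*(-3 + l) (H(l) = (-3 + l)*(2*l) = 2*l*(-3 + l))
N(k) = -k**3/2 (N(k) = (k*(-1/2))*k**2 = (-k/2)*k**2 = -k**3/2)
R(u) = -27*u**2 (R(u) = -2*(-(-27*u**3)/2)/u = -2*(-(-27)*u**3/2)/u = -2*27*u**3/2/u = -27*u**2)
-16*R(-5)*(-7) = -(-432)*(-5)**2*(-7) = -(-432)*25*(-7) = -16*(-675)*(-7) = 10800*(-7) = -75600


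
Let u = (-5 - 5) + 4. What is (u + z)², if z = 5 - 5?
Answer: 36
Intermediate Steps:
u = -6 (u = -10 + 4 = -6)
z = 0
(u + z)² = (-6 + 0)² = (-6)² = 36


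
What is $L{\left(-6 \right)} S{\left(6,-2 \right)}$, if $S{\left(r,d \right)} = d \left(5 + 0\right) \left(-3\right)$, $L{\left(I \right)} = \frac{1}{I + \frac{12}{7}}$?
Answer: $-7$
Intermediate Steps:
$L{\left(I \right)} = \frac{1}{\frac{12}{7} + I}$ ($L{\left(I \right)} = \frac{1}{I + 12 \cdot \frac{1}{7}} = \frac{1}{I + \frac{12}{7}} = \frac{1}{\frac{12}{7} + I}$)
$S{\left(r,d \right)} = - 15 d$ ($S{\left(r,d \right)} = d 5 \left(-3\right) = 5 d \left(-3\right) = - 15 d$)
$L{\left(-6 \right)} S{\left(6,-2 \right)} = \frac{7}{12 + 7 \left(-6\right)} \left(\left(-15\right) \left(-2\right)\right) = \frac{7}{12 - 42} \cdot 30 = \frac{7}{-30} \cdot 30 = 7 \left(- \frac{1}{30}\right) 30 = \left(- \frac{7}{30}\right) 30 = -7$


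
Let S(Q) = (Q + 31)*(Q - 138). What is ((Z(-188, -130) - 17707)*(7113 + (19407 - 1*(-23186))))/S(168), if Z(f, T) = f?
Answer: -29649629/199 ≈ -1.4899e+5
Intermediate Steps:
S(Q) = (-138 + Q)*(31 + Q) (S(Q) = (31 + Q)*(-138 + Q) = (-138 + Q)*(31 + Q))
((Z(-188, -130) - 17707)*(7113 + (19407 - 1*(-23186))))/S(168) = ((-188 - 17707)*(7113 + (19407 - 1*(-23186))))/(-4278 + 168² - 107*168) = (-17895*(7113 + (19407 + 23186)))/(-4278 + 28224 - 17976) = -17895*(7113 + 42593)/5970 = -17895*49706*(1/5970) = -889488870*1/5970 = -29649629/199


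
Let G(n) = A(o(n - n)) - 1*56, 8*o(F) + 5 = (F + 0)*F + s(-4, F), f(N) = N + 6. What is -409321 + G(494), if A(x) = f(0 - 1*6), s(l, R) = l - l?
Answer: -409377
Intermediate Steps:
f(N) = 6 + N
s(l, R) = 0
o(F) = -5/8 + F²/8 (o(F) = -5/8 + ((F + 0)*F + 0)/8 = -5/8 + (F*F + 0)/8 = -5/8 + (F² + 0)/8 = -5/8 + F²/8)
A(x) = 0 (A(x) = 6 + (0 - 1*6) = 6 + (0 - 6) = 6 - 6 = 0)
G(n) = -56 (G(n) = 0 - 1*56 = 0 - 56 = -56)
-409321 + G(494) = -409321 - 56 = -409377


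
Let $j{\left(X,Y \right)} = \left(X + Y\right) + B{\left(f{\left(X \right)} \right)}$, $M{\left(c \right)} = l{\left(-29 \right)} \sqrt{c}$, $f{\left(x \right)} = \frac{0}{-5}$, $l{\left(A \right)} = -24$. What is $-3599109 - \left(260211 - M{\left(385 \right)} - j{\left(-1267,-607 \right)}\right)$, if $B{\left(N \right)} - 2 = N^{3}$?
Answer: $-3861192 - 24 \sqrt{385} \approx -3.8617 \cdot 10^{6}$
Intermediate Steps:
$f{\left(x \right)} = 0$ ($f{\left(x \right)} = 0 \left(- \frac{1}{5}\right) = 0$)
$M{\left(c \right)} = - 24 \sqrt{c}$
$B{\left(N \right)} = 2 + N^{3}$
$j{\left(X,Y \right)} = 2 + X + Y$ ($j{\left(X,Y \right)} = \left(X + Y\right) + \left(2 + 0^{3}\right) = \left(X + Y\right) + \left(2 + 0\right) = \left(X + Y\right) + 2 = 2 + X + Y$)
$-3599109 - \left(260211 - M{\left(385 \right)} - j{\left(-1267,-607 \right)}\right) = -3599109 - \left(262083 + 24 \sqrt{385}\right) = -3861192 - 24 \sqrt{385}$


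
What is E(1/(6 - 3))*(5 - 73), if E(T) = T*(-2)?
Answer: 136/3 ≈ 45.333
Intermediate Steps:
E(T) = -2*T
E(1/(6 - 3))*(5 - 73) = (-2/(6 - 3))*(5 - 73) = -2/3*(-68) = -2*⅓*(-68) = -⅔*(-68) = 136/3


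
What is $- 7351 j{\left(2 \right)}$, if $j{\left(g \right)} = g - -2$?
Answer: $-29404$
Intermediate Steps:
$j{\left(g \right)} = 2 + g$ ($j{\left(g \right)} = g + 2 = 2 + g$)
$- 7351 j{\left(2 \right)} = - 7351 \left(2 + 2\right) = \left(-7351\right) 4 = -29404$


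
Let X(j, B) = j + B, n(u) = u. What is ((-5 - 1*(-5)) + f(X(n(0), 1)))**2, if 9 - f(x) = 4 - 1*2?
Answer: 49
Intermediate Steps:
X(j, B) = B + j
f(x) = 7 (f(x) = 9 - (4 - 1*2) = 9 - (4 - 2) = 9 - 1*2 = 9 - 2 = 7)
((-5 - 1*(-5)) + f(X(n(0), 1)))**2 = ((-5 - 1*(-5)) + 7)**2 = ((-5 + 5) + 7)**2 = (0 + 7)**2 = 7**2 = 49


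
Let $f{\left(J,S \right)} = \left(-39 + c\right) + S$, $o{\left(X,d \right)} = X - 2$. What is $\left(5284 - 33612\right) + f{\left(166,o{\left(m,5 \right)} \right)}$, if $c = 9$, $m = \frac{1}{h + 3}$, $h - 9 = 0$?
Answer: $- \frac{340319}{12} \approx -28360.0$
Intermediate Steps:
$h = 9$ ($h = 9 + 0 = 9$)
$m = \frac{1}{12}$ ($m = \frac{1}{9 + 3} = \frac{1}{12} \approx 0.083333$)
$o{\left(X,d \right)} = -2 + X$
$f{\left(J,S \right)} = -30 + S$ ($f{\left(J,S \right)} = \left(-39 + 9\right) + S = -30 + S$)
$\left(5284 - 33612\right) + f{\left(166,o{\left(m,5 \right)} \right)} = \left(5284 - 33612\right) + \left(-30 + \left(-2 + \frac{1}{12}\right)\right) = -28328 - \frac{383}{12} = - \frac{340319}{12}$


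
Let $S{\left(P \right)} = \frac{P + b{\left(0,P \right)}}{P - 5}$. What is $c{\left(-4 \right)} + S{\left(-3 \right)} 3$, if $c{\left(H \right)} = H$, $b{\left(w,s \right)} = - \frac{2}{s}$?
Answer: $- \frac{25}{8} \approx -3.125$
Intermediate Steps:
$S{\left(P \right)} = \frac{P - \frac{2}{P}}{-5 + P}$ ($S{\left(P \right)} = \frac{P - \frac{2}{P}}{P - 5} = \frac{P - \frac{2}{P}}{-5 + P}$)
$c{\left(-4 \right)} + S{\left(-3 \right)} 3 = -4 + \frac{-2 + \left(-3\right)^{2}}{\left(-3\right) \left(-5 - 3\right)} 3 = -4 + - \frac{-2 + 9}{3 \left(-8\right)} 3 = -4 + \left(- \frac{1}{3}\right) \left(- \frac{1}{8}\right) 7 \cdot 3 = -4 + \frac{7}{24} \cdot 3 = -4 + \frac{7}{8} = - \frac{25}{8}$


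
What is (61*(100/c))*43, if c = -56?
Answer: -65575/14 ≈ -4683.9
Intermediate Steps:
(61*(100/c))*43 = (61*(100/(-56)))*43 = (61*(100*(-1/56)))*43 = (61*(-25/14))*43 = -1525/14*43 = -65575/14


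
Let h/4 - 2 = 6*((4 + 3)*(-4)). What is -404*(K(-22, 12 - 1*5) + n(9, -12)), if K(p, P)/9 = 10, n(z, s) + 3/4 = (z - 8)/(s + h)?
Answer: -6093532/169 ≈ -36056.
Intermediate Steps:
h = -664 (h = 8 + 4*(6*((4 + 3)*(-4))) = 8 + 4*(6*(7*(-4))) = 8 + 4*(6*(-28)) = 8 + 4*(-168) = 8 - 672 = -664)
n(z, s) = -3/4 + (-8 + z)/(-664 + s) (n(z, s) = -3/4 + (z - 8)/(s - 664) = -3/4 + (-8 + z)/(-664 + s))
K(p, P) = 90 (K(p, P) = 9*10 = 90)
-404*(K(-22, 12 - 1*5) + n(9, -12)) = -404*(90 + (490 + 9 - 3/4*(-12))/(-664 - 12)) = -404*(90 + (490 + 9 + 9)/(-676)) = -404*(90 - 1/676*508) = -404*(90 - 127/169) = -404*15083/169 = -6093532/169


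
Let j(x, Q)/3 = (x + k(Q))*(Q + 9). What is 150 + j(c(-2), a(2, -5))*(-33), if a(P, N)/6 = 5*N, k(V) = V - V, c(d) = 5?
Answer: 69945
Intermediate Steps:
k(V) = 0
a(P, N) = 30*N (a(P, N) = 6*(5*N) = 30*N)
j(x, Q) = 3*x*(9 + Q) (j(x, Q) = 3*((x + 0)*(Q + 9)) = 3*(x*(9 + Q)) = 3*x*(9 + Q))
150 + j(c(-2), a(2, -5))*(-33) = 150 + (3*5*(9 + 30*(-5)))*(-33) = 150 + (3*5*(9 - 150))*(-33) = 150 + (3*5*(-141))*(-33) = 150 - 2115*(-33) = 150 + 69795 = 69945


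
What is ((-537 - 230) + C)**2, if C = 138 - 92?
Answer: 519841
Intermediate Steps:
C = 46
((-537 - 230) + C)**2 = ((-537 - 230) + 46)**2 = (-767 + 46)**2 = (-721)**2 = 519841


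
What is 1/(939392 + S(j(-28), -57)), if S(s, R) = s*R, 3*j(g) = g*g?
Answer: 1/924496 ≈ 1.0817e-6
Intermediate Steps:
j(g) = g²/3 (j(g) = (g*g)/3 = g²/3)
S(s, R) = R*s
1/(939392 + S(j(-28), -57)) = 1/(939392 - 19*(-28)²) = 1/(939392 - 19*784) = 1/(939392 - 57*784/3) = 1/(939392 - 14896) = 1/924496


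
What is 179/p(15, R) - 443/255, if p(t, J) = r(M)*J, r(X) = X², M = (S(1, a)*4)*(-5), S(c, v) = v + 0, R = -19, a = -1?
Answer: -682489/387600 ≈ -1.7608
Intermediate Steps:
S(c, v) = v
M = 20 (M = -1*4*(-5) = -4*(-5) = 20)
p(t, J) = 400*J (p(t, J) = 20²*J = 400*J)
179/p(15, R) - 443/255 = 179/((400*(-19))) - 443/255 = 179/(-7600) - 443*1/255 = 179*(-1/7600) - 443/255 = -179/7600 - 443/255 = -682489/387600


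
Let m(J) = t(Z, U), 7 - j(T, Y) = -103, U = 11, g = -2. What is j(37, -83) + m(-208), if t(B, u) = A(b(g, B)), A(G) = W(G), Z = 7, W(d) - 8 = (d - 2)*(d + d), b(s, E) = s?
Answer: 134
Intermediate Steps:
W(d) = 8 + 2*d*(-2 + d) (W(d) = 8 + (d - 2)*(d + d) = 8 + (-2 + d)*(2*d) = 8 + 2*d*(-2 + d))
j(T, Y) = 110 (j(T, Y) = 7 - 1*(-103) = 7 + 103 = 110)
A(G) = 8 - 4*G + 2*G²
t(B, u) = 24 (t(B, u) = 8 - 4*(-2) + 2*(-2)² = 8 + 8 + 2*4 = 8 + 8 + 8 = 24)
m(J) = 24
j(37, -83) + m(-208) = 110 + 24 = 134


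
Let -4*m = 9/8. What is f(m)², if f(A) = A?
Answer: 81/1024 ≈ 0.079102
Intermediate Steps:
m = -9/32 (m = -9/(4*8) = -¼*9/8 = -9/32 ≈ -0.28125)
f(m)² = (-9/32)² = 81/1024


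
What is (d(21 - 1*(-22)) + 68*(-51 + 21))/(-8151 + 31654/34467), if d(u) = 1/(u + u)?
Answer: 6046856013/24158162218 ≈ 0.25030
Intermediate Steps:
d(u) = 1/(2*u)
(d(21 - 1*(-22)) + 68*(-51 + 21))/(-8151 + 31654/34467) = (1/(2*(21 - 1*(-22))) + 68*(-51 + 21))/(-8151 + 31654/34467) = (1/(2*(21 + 22)) + 68*(-30))/(-8151 + 31654*(1/34467)) = ((½)/43 - 2040)/(-8151 + 31654/34467) = ((½)*(1/43) - 2040)/(-280908863/34467) = (1/86 - 2040)*(-34467/280908863) = -175439/86*(-34467/280908863) = 6046856013/24158162218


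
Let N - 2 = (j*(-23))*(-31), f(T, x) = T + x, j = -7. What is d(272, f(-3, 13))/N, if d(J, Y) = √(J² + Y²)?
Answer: -2*√18521/4989 ≈ -0.054557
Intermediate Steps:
N = -4989 (N = 2 - 7*(-23)*(-31) = 2 + 161*(-31) = 2 - 4991 = -4989)
d(272, f(-3, 13))/N = √(272² + (-3 + 13)²)/(-4989) = √(73984 + 10²)*(-1/4989) = √(73984 + 100)*(-1/4989) = √74084*(-1/4989) = (2*√18521)*(-1/4989) = -2*√18521/4989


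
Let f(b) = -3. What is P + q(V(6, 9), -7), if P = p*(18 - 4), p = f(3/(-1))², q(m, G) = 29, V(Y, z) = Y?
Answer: 155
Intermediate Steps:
p = 9 (p = (-3)² = 9)
P = 126 (P = 9*(18 - 4) = 9*14 = 126)
P + q(V(6, 9), -7) = 126 + 29 = 155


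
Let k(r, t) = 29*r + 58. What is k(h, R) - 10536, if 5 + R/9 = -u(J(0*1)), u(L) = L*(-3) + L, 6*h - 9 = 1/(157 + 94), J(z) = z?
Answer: -7857164/753 ≈ -10434.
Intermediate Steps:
h = 1130/753 (h = 3/2 + 1/(6*(157 + 94)) = 3/2 + (1/6)/251 = 3/2 + (1/6)*(1/251) = 3/2 + 1/1506 = 1130/753 ≈ 1.5007)
u(L) = -2*L (u(L) = -3*L + L = -2*L)
R = -45 (R = -45 + 9*(-(-2)*0*1) = -45 + 9*(-(-2)*0) = -45 + 9*(-1*0) = -45 + 9*0 = -45 + 0 = -45)
k(r, t) = 58 + 29*r
k(h, R) - 10536 = (58 + 29*(1130/753)) - 10536 = (58 + 32770/753) - 10536 = 76444/753 - 10536 = -7857164/753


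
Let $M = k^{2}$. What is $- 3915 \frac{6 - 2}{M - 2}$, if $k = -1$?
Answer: $15660$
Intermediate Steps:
$M = 1$ ($M = \left(-1\right)^{2} = 1$)
$- 3915 \frac{6 - 2}{M - 2} = - 3915 \frac{6 - 2}{1 - 2} = - 3915 \frac{4}{-1} = - 3915 \cdot 4 \left(-1\right) = \left(-3915\right) \left(-4\right) = 15660$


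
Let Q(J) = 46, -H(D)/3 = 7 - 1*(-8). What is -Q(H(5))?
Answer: -46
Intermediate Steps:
H(D) = -45 (H(D) = -3*(7 - 1*(-8)) = -3*(7 + 8) = -3*15 = -45)
-Q(H(5)) = -1*46 = -46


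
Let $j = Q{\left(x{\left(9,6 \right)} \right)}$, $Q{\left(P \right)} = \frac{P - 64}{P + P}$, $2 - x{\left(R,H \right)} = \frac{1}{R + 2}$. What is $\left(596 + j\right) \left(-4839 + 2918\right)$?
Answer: $- \frac{46774429}{42} \approx -1.1137 \cdot 10^{6}$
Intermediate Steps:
$x{\left(R,H \right)} = 2 - \frac{1}{2 + R}$ ($x{\left(R,H \right)} = 2 - \frac{1}{R + 2} = 2 - \frac{1}{2 + R}$)
$Q{\left(P \right)} = \frac{-64 + P}{2 P}$
$j = - \frac{683}{42}$ ($j = \frac{-64 + \frac{3 + 2 \cdot 9}{2 + 9}}{2 \frac{3 + 2 \cdot 9}{2 + 9}} = \frac{-64 + \frac{3 + 18}{11}}{2 \frac{3 + 18}{11}} = \frac{-64 + \frac{1}{11} \cdot 21}{2 \cdot \frac{1}{11} \cdot 21} = \frac{-64 + \frac{21}{11}}{2 \cdot \frac{21}{11}} = \frac{1}{2} \cdot \frac{11}{21} \left(- \frac{683}{11}\right) = - \frac{683}{42} \approx -16.262$)
$\left(596 + j\right) \left(-4839 + 2918\right) = \left(596 - \frac{683}{42}\right) \left(-4839 + 2918\right) = \frac{24349}{42} \left(-1921\right) = - \frac{46774429}{42}$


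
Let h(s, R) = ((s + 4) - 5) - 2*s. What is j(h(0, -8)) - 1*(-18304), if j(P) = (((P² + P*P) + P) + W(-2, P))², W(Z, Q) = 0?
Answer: 18305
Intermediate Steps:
h(s, R) = -1 - s (h(s, R) = ((4 + s) - 5) - 2*s = (-1 + s) - 2*s = -1 - s)
j(P) = (P + 2*P²)² (j(P) = (((P² + P*P) + P) + 0)² = (((P² + P²) + P) + 0)² = ((2*P² + P) + 0)² = ((P + 2*P²) + 0)² = (P + 2*P²)²)
j(h(0, -8)) - 1*(-18304) = (-1 - 1*0)²*(1 + 2*(-1 - 1*0))² - 1*(-18304) = (-1 + 0)²*(1 + 2*(-1 + 0))² + 18304 = (-1)²*(1 + 2*(-1))² + 18304 = 1*(1 - 2)² + 18304 = 1*(-1)² + 18304 = 1*1 + 18304 = 1 + 18304 = 18305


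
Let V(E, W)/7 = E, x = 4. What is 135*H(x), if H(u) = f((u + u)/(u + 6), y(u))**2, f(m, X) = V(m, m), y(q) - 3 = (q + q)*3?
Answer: 21168/5 ≈ 4233.6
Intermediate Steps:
V(E, W) = 7*E
y(q) = 3 + 6*q (y(q) = 3 + (q + q)*3 = 3 + (2*q)*3 = 3 + 6*q)
f(m, X) = 7*m
H(u) = 196*u**2/(6 + u)**2 (H(u) = (7*((u + u)/(u + 6)))**2 = (7*((2*u)/(6 + u)))**2 = (7*(2*u/(6 + u)))**2 = (14*u/(6 + u))**2 = 196*u**2/(6 + u)**2)
135*H(x) = 135*(196*4**2/(6 + 4)**2) = 135*(196*16/10**2) = 135*(196*16*(1/100)) = 135*(784/25) = 21168/5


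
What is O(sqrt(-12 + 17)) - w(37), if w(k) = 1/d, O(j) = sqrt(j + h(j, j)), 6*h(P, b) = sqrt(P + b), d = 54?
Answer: -1/54 + sqrt(36*sqrt(5) + 6*sqrt(2)*5**(1/4))/6 ≈ 1.5904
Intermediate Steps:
h(P, b) = sqrt(P + b)/6
O(j) = sqrt(j + sqrt(2)*sqrt(j)/6) (O(j) = sqrt(j + sqrt(j + j)/6) = sqrt(j + sqrt(2*j)/6) = sqrt(j + (sqrt(2)*sqrt(j))/6) = sqrt(j + sqrt(2)*sqrt(j)/6))
w(k) = 1/54
O(sqrt(-12 + 17)) - w(37) = sqrt(36*sqrt(-12 + 17) + 6*sqrt(2)*sqrt(sqrt(-12 + 17)))/6 - 1*1/54 = sqrt(36*sqrt(5) + 6*sqrt(2)*sqrt(sqrt(5)))/6 - 1/54 = sqrt(36*sqrt(5) + 6*sqrt(2)*5**(1/4))/6 - 1/54 = -1/54 + sqrt(36*sqrt(5) + 6*sqrt(2)*5**(1/4))/6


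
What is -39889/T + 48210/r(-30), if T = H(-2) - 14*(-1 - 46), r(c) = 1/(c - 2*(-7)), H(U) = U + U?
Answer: -504509329/654 ≈ -7.7142e+5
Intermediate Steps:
H(U) = 2*U
r(c) = 1/(14 + c) (r(c) = 1/(c + 14) = 1/(14 + c))
T = 654 (T = 2*(-2) - 14*(-1 - 46) = -4 - 14*(-47) = -4 + 658 = 654)
-39889/T + 48210/r(-30) = -39889/654 + 48210/(1/(14 - 30)) = -39889*1/654 + 48210/(1/(-16)) = -39889/654 + 48210/(-1/16) = -39889/654 + 48210*(-16) = -39889/654 - 771360 = -504509329/654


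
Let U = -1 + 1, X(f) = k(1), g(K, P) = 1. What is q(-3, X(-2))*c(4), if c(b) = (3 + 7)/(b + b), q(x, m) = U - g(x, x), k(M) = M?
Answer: -5/4 ≈ -1.2500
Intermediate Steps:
X(f) = 1
U = 0
q(x, m) = -1 (q(x, m) = 0 - 1*1 = 0 - 1 = -1)
c(b) = 5/b (c(b) = 10/((2*b)) = 10*(1/(2*b)) = 5/b)
q(-3, X(-2))*c(4) = -5/4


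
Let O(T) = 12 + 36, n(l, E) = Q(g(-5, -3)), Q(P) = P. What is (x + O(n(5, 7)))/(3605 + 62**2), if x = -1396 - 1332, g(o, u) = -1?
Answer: -2680/7449 ≈ -0.35978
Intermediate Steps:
n(l, E) = -1
O(T) = 48
x = -2728
(x + O(n(5, 7)))/(3605 + 62**2) = (-2728 + 48)/(3605 + 62**2) = -2680/(3605 + 3844) = -2680/7449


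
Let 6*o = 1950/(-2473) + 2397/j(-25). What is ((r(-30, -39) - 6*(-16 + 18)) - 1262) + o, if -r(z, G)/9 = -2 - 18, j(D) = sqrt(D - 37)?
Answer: -2705787/2473 - 799*I*sqrt(62)/124 ≈ -1094.1 - 50.737*I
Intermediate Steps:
j(D) = sqrt(-37 + D)
r(z, G) = 180 (r(z, G) = -9*(-2 - 18) = -9*(-20) = 180)
o = -325/2473 - 799*I*sqrt(62)/124 (o = (1950/(-2473) + 2397/(sqrt(-37 - 25)))/6 = (1950*(-1/2473) + 2397/(sqrt(-62)))/6 = (-1950/2473 + 2397/((I*sqrt(62))))/6 = (-1950/2473 + 2397*(-I*sqrt(62)/62))/6 = (-1950/2473 - 2397*I*sqrt(62)/62)/6 = -325/2473 - 799*I*sqrt(62)/124 ≈ -0.13142 - 50.737*I)
((r(-30, -39) - 6*(-16 + 18)) - 1262) + o = ((180 - 6*(-16 + 18)) - 1262) + (-325/2473 - 799*I*sqrt(62)/124) = ((180 - 6*2) - 1262) + (-325/2473 - 799*I*sqrt(62)/124) = ((180 - 12) - 1262) + (-325/2473 - 799*I*sqrt(62)/124) = (168 - 1262) + (-325/2473 - 799*I*sqrt(62)/124) = -1094 + (-325/2473 - 799*I*sqrt(62)/124) = -2705787/2473 - 799*I*sqrt(62)/124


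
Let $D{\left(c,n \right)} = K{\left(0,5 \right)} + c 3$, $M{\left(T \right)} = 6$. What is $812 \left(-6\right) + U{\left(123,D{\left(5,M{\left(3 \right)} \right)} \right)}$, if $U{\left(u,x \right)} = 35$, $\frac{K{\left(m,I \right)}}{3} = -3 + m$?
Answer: $-4837$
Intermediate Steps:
$K{\left(m,I \right)} = -9 + 3 m$ ($K{\left(m,I \right)} = 3 \left(-3 + m\right) = -9 + 3 m$)
$D{\left(c,n \right)} = -9 + 3 c$ ($D{\left(c,n \right)} = \left(-9 + 3 \cdot 0\right) + c 3 = \left(-9 + 0\right) + 3 c = -9 + 3 c$)
$812 \left(-6\right) + U{\left(123,D{\left(5,M{\left(3 \right)} \right)} \right)} = 812 \left(-6\right) + 35 = -4872 + 35 = -4837$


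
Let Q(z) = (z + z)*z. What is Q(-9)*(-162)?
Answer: -26244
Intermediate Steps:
Q(z) = 2*z² (Q(z) = (2*z)*z = 2*z²)
Q(-9)*(-162) = (2*(-9)²)*(-162) = (2*81)*(-162) = 162*(-162) = -26244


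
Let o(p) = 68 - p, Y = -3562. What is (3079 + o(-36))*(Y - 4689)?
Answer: -26262933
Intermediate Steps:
(3079 + o(-36))*(Y - 4689) = (3079 + (68 - 1*(-36)))*(-3562 - 4689) = (3079 + (68 + 36))*(-8251) = (3079 + 104)*(-8251) = 3183*(-8251) = -26262933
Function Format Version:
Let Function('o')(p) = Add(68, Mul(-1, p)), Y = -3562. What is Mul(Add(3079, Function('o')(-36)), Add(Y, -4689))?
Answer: -26262933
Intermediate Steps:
Mul(Add(3079, Function('o')(-36)), Add(Y, -4689)) = Mul(Add(3079, Add(68, Mul(-1, -36))), Add(-3562, -4689)) = Mul(Add(3079, Add(68, 36)), -8251) = Mul(Add(3079, 104), -8251) = Mul(3183, -8251) = -26262933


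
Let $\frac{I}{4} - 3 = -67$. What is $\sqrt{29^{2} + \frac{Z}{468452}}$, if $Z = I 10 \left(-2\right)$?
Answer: $\frac{\sqrt{1674386321}}{1411} \approx 29.0$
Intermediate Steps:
$I = -256$ ($I = 12 + 4 \left(-67\right) = 12 - 268 = -256$)
$Z = 5120$ ($Z = \left(-256\right) 10 \left(-2\right) = \left(-2560\right) \left(-2\right) = 5120$)
$\sqrt{29^{2} + \frac{Z}{468452}} = \sqrt{29^{2} + \frac{5120}{468452}} = \sqrt{841 + 5120 \cdot \frac{1}{468452}} = \sqrt{841 + \frac{1280}{117113}} = \sqrt{\frac{98493313}{117113}} = \frac{\sqrt{1674386321}}{1411}$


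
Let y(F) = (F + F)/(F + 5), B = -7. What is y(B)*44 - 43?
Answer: 265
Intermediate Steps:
y(F) = 2*F/(5 + F) (y(F) = (2*F)/(5 + F) = 2*F/(5 + F))
y(B)*44 - 43 = (2*(-7)/(5 - 7))*44 - 43 = (2*(-7)/(-2))*44 - 43 = (2*(-7)*(-1/2))*44 - 43 = 7*44 - 43 = 308 - 43 = 265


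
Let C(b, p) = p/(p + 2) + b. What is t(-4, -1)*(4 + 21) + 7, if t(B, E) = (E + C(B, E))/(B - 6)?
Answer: 22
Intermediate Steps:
C(b, p) = b + p/(2 + p) (C(b, p) = p/(2 + p) + b = b + p/(2 + p))
t(B, E) = (E + (E + 2*B + B*E)/(2 + E))/(-6 + B) (t(B, E) = (E + (E + 2*B + B*E)/(2 + E))/(B - 6) = (E + (E + 2*B + B*E)/(2 + E))/(-6 + B))
t(-4, -1)*(4 + 21) + 7 = ((-1 + 2*(-4) - 4*(-1) - (2 - 1))/((-6 - 4)*(2 - 1)))*(4 + 21) + 7 = ((-1 - 8 + 4 - 1*1)/(-10*1))*25 + 7 = -⅒*1*(-1 - 8 + 4 - 1)*25 + 7 = -⅒*1*(-6)*25 + 7 = (⅗)*25 + 7 = 15 + 7 = 22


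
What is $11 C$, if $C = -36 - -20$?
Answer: $-176$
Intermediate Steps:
$C = -16$ ($C = -36 + 20 = -16$)
$11 C = 11 \left(-16\right) = -176$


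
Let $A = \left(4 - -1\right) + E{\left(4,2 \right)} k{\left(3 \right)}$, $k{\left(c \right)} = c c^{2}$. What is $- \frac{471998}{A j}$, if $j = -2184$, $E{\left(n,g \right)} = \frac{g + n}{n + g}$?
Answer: $\frac{235999}{34944} \approx 6.7536$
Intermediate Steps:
$E{\left(n,g \right)} = 1$ ($E{\left(n,g \right)} = \frac{g + n}{g + n} = 1$)
$k{\left(c \right)} = c^{3}$
$A = 32$ ($A = \left(4 - -1\right) + 1 \cdot 3^{3} = \left(4 + 1\right) + 1 \cdot 27 = 5 + 27 = 32$)
$- \frac{471998}{A j} = - \frac{471998}{32 \left(-2184\right)} = - \frac{471998}{-69888} = \left(-471998\right) \left(- \frac{1}{69888}\right) = \frac{235999}{34944}$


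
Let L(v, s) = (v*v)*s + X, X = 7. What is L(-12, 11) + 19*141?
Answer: 4270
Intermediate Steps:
L(v, s) = 7 + s*v² (L(v, s) = (v*v)*s + 7 = v²*s + 7 = s*v² + 7 = 7 + s*v²)
L(-12, 11) + 19*141 = (7 + 11*(-12)²) + 19*141 = (7 + 11*144) + 2679 = (7 + 1584) + 2679 = 1591 + 2679 = 4270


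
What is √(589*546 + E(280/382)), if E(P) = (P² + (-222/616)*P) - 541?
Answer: √1417193679198/2101 ≈ 566.62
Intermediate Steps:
E(P) = -541 + P² - 111*P/308 (E(P) = (P² + (-222*1/616)*P) - 541 = (P² - 111*P/308) - 541 = -541 + P² - 111*P/308)
√(589*546 + E(280/382)) = √(589*546 + (-541 + (280/382)² - 1110/(11*382))) = √(321594 + (-541 + (280*(1/382))² - 1110/(11*382))) = √(321594 + (-541 + (140/191)² - 111/308*140/191)) = √(321594 + (-541 + 19600/36481 - 555/2101)) = √(321594 - 216988836/401291) = √(128835789018/401291) = √1417193679198/2101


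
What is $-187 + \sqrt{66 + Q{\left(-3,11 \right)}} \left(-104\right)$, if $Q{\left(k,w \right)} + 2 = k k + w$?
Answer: $-187 - 208 \sqrt{21} \approx -1140.2$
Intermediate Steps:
$Q{\left(k,w \right)} = -2 + w + k^{2}$ ($Q{\left(k,w \right)} = -2 + \left(k k + w\right) = -2 + \left(k^{2} + w\right) = -2 + \left(w + k^{2}\right) = -2 + w + k^{2}$)
$-187 + \sqrt{66 + Q{\left(-3,11 \right)}} \left(-104\right) = -187 + \sqrt{66 + \left(-2 + 11 + \left(-3\right)^{2}\right)} \left(-104\right) = -187 + \sqrt{66 + \left(-2 + 11 + 9\right)} \left(-104\right) = -187 + \sqrt{66 + 18} \left(-104\right) = -187 + \sqrt{84} \left(-104\right) = -187 + 2 \sqrt{21} \left(-104\right) = -187 - 208 \sqrt{21}$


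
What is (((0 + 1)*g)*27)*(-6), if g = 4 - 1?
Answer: -486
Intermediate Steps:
g = 3
(((0 + 1)*g)*27)*(-6) = (((0 + 1)*3)*27)*(-6) = ((1*3)*27)*(-6) = (3*27)*(-6) = 81*(-6) = -486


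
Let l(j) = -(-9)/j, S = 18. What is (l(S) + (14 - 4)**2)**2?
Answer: 40401/4 ≈ 10100.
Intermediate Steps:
l(j) = 9/j
(l(S) + (14 - 4)**2)**2 = (9/18 + (14 - 4)**2)**2 = (9*(1/18) + 10**2)**2 = (1/2 + 100)**2 = (201/2)**2 = 40401/4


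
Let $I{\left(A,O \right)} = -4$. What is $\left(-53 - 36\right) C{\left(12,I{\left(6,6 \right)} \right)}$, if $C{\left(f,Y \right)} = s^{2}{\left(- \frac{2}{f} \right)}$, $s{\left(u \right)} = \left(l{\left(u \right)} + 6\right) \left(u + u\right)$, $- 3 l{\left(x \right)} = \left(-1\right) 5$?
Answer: $- \frac{47081}{81} \approx -581.25$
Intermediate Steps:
$l{\left(x \right)} = \frac{5}{3}$ ($l{\left(x \right)} = - \frac{\left(-1\right) 5}{3} = \left(- \frac{1}{3}\right) \left(-5\right) = \frac{5}{3}$)
$s{\left(u \right)} = \frac{46 u}{3}$ ($s{\left(u \right)} = \left(\frac{5}{3} + 6\right) \left(u + u\right) = \frac{23 \cdot 2 u}{3} = \frac{46 u}{3}$)
$C{\left(f,Y \right)} = \frac{8464}{9 f^{2}}$ ($C{\left(f,Y \right)} = \left(\frac{46 \left(- \frac{2}{f}\right)}{3}\right)^{2} = \left(- \frac{92}{3 f}\right)^{2} = \frac{8464}{9 f^{2}}$)
$\left(-53 - 36\right) C{\left(12,I{\left(6,6 \right)} \right)} = \left(-53 - 36\right) \frac{8464}{9 \cdot 144} = - 89 \cdot \frac{8464}{9} \cdot \frac{1}{144} = \left(-89\right) \frac{529}{81} = - \frac{47081}{81}$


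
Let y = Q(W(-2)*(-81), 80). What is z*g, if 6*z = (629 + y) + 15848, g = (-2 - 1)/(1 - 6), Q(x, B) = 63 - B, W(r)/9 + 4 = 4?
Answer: 1646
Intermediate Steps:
W(r) = 0 (W(r) = -36 + 9*4 = -36 + 36 = 0)
y = -17 (y = 63 - 1*80 = 63 - 80 = -17)
g = ⅗ (g = -3/(-5) = -3*(-⅕) = ⅗ ≈ 0.60000)
z = 8230/3 (z = ((629 - 17) + 15848)/6 = (612 + 15848)/6 = (⅙)*16460 = 8230/3 ≈ 2743.3)
z*g = (8230/3)*(⅗) = 1646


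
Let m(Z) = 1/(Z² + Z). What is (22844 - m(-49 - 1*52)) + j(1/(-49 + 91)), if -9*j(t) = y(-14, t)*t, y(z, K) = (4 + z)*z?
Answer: 6229457773/272700 ≈ 22844.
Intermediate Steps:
y(z, K) = z*(4 + z)
m(Z) = 1/(Z + Z²)
j(t) = -140*t/9 (j(t) = -(-14*(4 - 14))*t/9 = -(-14*(-10))*t/9 = -140*t/9)
(22844 - m(-49 - 1*52)) + j(1/(-49 + 91)) = (22844 - 1/((-49 - 1*52)*(1 + (-49 - 1*52)))) - 140/(9*(-49 + 91)) = (22844 - 1/((-49 - 52)*(1 + (-49 - 52)))) - 140/9/42 = (22844 - 1/((-101)*(1 - 101))) - 140/9*1/42 = (22844 - (-1)/(101*(-100))) - 10/27 = (22844 - (-1)*(-1)/(101*100)) - 10/27 = (22844 - 1*1/10100) - 10/27 = (22844 - 1/10100) - 10/27 = 230724399/10100 - 10/27 = 6229457773/272700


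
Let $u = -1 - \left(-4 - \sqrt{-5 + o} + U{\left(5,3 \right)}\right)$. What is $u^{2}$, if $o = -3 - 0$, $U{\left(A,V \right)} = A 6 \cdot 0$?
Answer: $1 + 12 i \sqrt{2} \approx 1.0 + 16.971 i$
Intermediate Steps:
$U{\left(A,V \right)} = 0$ ($U{\left(A,V \right)} = 6 A 0 = 0$)
$o = -3$ ($o = -3 + 0 = -3$)
$u = 3 + 2 i \sqrt{2}$ ($u = -1 + \left(\left(\sqrt{-5 - 3} - -4\right) - 0\right) = -1 + \left(\left(\sqrt{-8} + 4\right) + 0\right) = -1 + \left(\left(2 i \sqrt{2} + 4\right) + 0\right) = -1 + \left(\left(4 + 2 i \sqrt{2}\right) + 0\right) = -1 + \left(4 + 2 i \sqrt{2}\right) = 3 + 2 i \sqrt{2} \approx 3.0 + 2.8284 i$)
$u^{2} = \left(3 + 2 i \sqrt{2}\right)^{2}$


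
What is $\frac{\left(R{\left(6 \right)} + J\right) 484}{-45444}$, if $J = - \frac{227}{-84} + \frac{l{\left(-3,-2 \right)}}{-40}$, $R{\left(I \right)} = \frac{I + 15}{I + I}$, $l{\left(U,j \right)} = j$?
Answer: $- \frac{228811}{4771620} \approx -0.047952$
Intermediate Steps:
$R{\left(I \right)} = \frac{15 + I}{2 I}$
$J = \frac{289}{105}$ ($J = - \frac{227}{-84} - \frac{2}{-40} = \left(-227\right) \left(- \frac{1}{84}\right) - - \frac{1}{20} = \frac{227}{84} + \frac{1}{20} = \frac{289}{105} \approx 2.7524$)
$\frac{\left(R{\left(6 \right)} + J\right) 484}{-45444} = \frac{\left(\frac{15 + 6}{2 \cdot 6} + \frac{289}{105}\right) 484}{-45444} = \left(\frac{1}{2} \cdot \frac{1}{6} \cdot 21 + \frac{289}{105}\right) 484 \left(- \frac{1}{45444}\right) = \left(\frac{7}{4} + \frac{289}{105}\right) 484 \left(- \frac{1}{45444}\right) = \frac{1891}{420} \cdot 484 \left(- \frac{1}{45444}\right) = \frac{228811}{105} \left(- \frac{1}{45444}\right) = - \frac{228811}{4771620}$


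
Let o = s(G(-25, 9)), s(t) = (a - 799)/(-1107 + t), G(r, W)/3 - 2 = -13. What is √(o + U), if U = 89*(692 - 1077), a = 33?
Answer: I*√11132480190/570 ≈ 185.11*I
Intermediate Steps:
G(r, W) = -33 (G(r, W) = 6 + 3*(-13) = 6 - 39 = -33)
s(t) = -766/(-1107 + t) (s(t) = (33 - 799)/(-1107 + t) = -766/(-1107 + t))
U = -34265 (U = 89*(-385) = -34265)
o = 383/570 (o = -766/(-1107 - 33) = -766/(-1140) = -766*(-1/1140) = 383/570 ≈ 0.67193)
√(o + U) = √(383/570 - 34265) = √(-19530667/570) = I*√11132480190/570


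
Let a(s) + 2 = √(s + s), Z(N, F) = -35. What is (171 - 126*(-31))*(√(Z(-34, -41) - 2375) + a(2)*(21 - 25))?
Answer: 4077*I*√2410 ≈ 2.0015e+5*I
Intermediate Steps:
a(s) = -2 + √2*√s (a(s) = -2 + √(s + s) = -2 + √(2*s) = -2 + √2*√s)
(171 - 126*(-31))*(√(Z(-34, -41) - 2375) + a(2)*(21 - 25)) = (171 - 126*(-31))*(√(-35 - 2375) + (-2 + √2*√2)*(21 - 25)) = (171 + 3906)*(√(-2410) + (-2 + 2)*(-4)) = 4077*(I*√2410 + 0*(-4)) = 4077*(I*√2410 + 0) = 4077*(I*√2410) = 4077*I*√2410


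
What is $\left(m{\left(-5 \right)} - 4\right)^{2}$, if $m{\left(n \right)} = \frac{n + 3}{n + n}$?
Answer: $\frac{361}{25} \approx 14.44$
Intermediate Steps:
$m{\left(n \right)} = \frac{3 + n}{2 n}$
$\left(m{\left(-5 \right)} - 4\right)^{2} = \left(\frac{3 - 5}{2 \left(-5\right)} - 4\right)^{2} = \left(\frac{1}{2} \left(- \frac{1}{5}\right) \left(-2\right) - 4\right)^{2} = \left(\frac{1}{5} - 4\right)^{2} = \left(- \frac{19}{5}\right)^{2} = \frac{361}{25}$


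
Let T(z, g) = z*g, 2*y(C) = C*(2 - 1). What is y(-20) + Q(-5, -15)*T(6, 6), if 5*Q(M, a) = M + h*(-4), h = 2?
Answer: -518/5 ≈ -103.60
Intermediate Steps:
y(C) = C/2 (y(C) = (C*(2 - 1))/2 = (C*1)/2 = C/2)
Q(M, a) = -8/5 + M/5 (Q(M, a) = (M + 2*(-4))/5 = (M - 8)/5 = (-8 + M)/5 = -8/5 + M/5)
T(z, g) = g*z
y(-20) + Q(-5, -15)*T(6, 6) = (1/2)*(-20) + (-8/5 + (1/5)*(-5))*(6*6) = -10 + (-8/5 - 1)*36 = -10 - 13/5*36 = -10 - 468/5 = -518/5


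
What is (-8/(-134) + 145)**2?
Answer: 94458961/4489 ≈ 21042.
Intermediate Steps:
(-8/(-134) + 145)**2 = (-8*(-1/134) + 145)**2 = (4/67 + 145)**2 = (9719/67)**2 = 94458961/4489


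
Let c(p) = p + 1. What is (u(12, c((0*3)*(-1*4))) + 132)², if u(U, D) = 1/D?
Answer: 17689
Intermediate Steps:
c(p) = 1 + p
(u(12, c((0*3)*(-1*4))) + 132)² = (1/(1 + (0*3)*(-1*4)) + 132)² = (1/(1 + 0*(-4)) + 132)² = (1/(1 + 0) + 132)² = (1/1 + 132)² = (1 + 132)² = 133² = 17689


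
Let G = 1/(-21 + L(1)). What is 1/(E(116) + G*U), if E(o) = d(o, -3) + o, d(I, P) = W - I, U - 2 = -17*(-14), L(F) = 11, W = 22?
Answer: -1/2 ≈ -0.50000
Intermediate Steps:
U = 240 (U = 2 - 17*(-14) = 2 + 238 = 240)
G = -1/10 (G = 1/(-21 + 11) = 1/(-10) = -1/10 ≈ -0.10000)
d(I, P) = 22 - I
E(o) = 22 (E(o) = (22 - o) + o = 22)
1/(E(116) + G*U) = 1/(22 - 1/10*240) = 1/(22 - 24) = 1/(-2) = -1/2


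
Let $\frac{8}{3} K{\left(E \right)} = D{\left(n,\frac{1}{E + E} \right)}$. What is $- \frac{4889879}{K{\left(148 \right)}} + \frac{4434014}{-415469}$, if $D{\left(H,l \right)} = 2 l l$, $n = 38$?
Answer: $- \frac{712000257617300506}{1246407} \approx -5.7124 \cdot 10^{11}$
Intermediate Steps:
$D{\left(H,l \right)} = 2 l^{2}$
$K{\left(E \right)} = \frac{3}{16 E^{2}}$ ($K{\left(E \right)} = \frac{3 \cdot 2 \left(\frac{1}{E + E}\right)^{2}}{8} = \frac{3 \cdot 2 \left(\frac{1}{2 E}\right)^{2}}{8} = \frac{3 \cdot 2 \frac{1}{4 E^{2}}}{8} = \frac{3 \frac{1}{2 E^{2}}}{8} = \frac{3}{16 E^{2}}$)
$- \frac{4889879}{K{\left(148 \right)}} + \frac{4434014}{-415469} = - \frac{4889879}{\frac{3}{16} \cdot \frac{1}{21904}} + \frac{4434014}{-415469} = - \frac{4889879}{\frac{3}{16} \cdot \frac{1}{21904}} + 4434014 \left(- \frac{1}{415469}\right) = - \frac{4889879}{\frac{3}{350464}} - \frac{4434014}{415469} = \left(-4889879\right) \frac{350464}{3} - \frac{4434014}{415469} = - \frac{1713726553856}{3} - \frac{4434014}{415469} = - \frac{712000257617300506}{1246407}$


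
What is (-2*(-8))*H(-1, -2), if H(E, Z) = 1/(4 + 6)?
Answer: 8/5 ≈ 1.6000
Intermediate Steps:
H(E, Z) = ⅒ (H(E, Z) = 1/10 = ⅒)
(-2*(-8))*H(-1, -2) = -2*(-8)*(⅒) = 16*(⅒) = 8/5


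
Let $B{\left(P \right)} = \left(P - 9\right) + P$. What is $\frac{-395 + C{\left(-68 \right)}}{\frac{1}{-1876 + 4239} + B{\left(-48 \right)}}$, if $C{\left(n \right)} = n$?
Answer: $\frac{1094069}{248114} \approx 4.4095$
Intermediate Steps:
$B{\left(P \right)} = -9 + 2 P$ ($B{\left(P \right)} = \left(-9 + P\right) + P = -9 + 2 P$)
$\frac{-395 + C{\left(-68 \right)}}{\frac{1}{-1876 + 4239} + B{\left(-48 \right)}} = \frac{-395 - 68}{\frac{1}{-1876 + 4239} + \left(-9 + 2 \left(-48\right)\right)} = - \frac{463}{\frac{1}{2363} - 105} = - \frac{463}{- \frac{248114}{2363}} = \left(-463\right) \left(- \frac{2363}{248114}\right) = \frac{1094069}{248114}$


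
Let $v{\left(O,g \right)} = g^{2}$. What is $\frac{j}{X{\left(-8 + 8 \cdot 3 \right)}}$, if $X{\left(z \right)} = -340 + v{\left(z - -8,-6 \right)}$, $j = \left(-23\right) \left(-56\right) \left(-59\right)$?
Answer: $\frac{9499}{38} \approx 249.97$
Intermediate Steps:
$j = -75992$ ($j = 1288 \left(-59\right) = -75992$)
$X{\left(z \right)} = -304$ ($X{\left(z \right)} = -340 + \left(-6\right)^{2} = -340 + 36 = -304$)
$\frac{j}{X{\left(-8 + 8 \cdot 3 \right)}} = - \frac{75992}{-304} = \left(-75992\right) \left(- \frac{1}{304}\right) = \frac{9499}{38}$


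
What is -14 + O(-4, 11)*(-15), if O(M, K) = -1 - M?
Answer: -59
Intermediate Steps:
-14 + O(-4, 11)*(-15) = -14 + (-1 - 1*(-4))*(-15) = -14 + (-1 + 4)*(-15) = -14 + 3*(-15) = -14 - 45 = -59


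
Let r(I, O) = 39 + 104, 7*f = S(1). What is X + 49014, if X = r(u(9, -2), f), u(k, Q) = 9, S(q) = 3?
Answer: 49157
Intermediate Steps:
f = 3/7 (f = (1/7)*3 = 3/7 ≈ 0.42857)
r(I, O) = 143
X = 143
X + 49014 = 143 + 49014 = 49157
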